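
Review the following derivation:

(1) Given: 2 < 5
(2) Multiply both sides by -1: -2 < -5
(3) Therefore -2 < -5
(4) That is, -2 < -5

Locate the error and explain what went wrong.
Step 2: Multiply both sides by -1: -2 < -5

Step 2 multiplies both sides by -1 but fails to reverse the inequality sign. When multiplying (or dividing) an inequality by a negative number, the direction must be reversed. Since 2 < 5, we should get -2 > -5, i.e., -2 > -5.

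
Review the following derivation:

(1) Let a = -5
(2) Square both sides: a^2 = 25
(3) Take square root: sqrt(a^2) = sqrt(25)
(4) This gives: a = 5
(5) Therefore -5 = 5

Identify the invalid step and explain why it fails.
Step 4: This gives: a = 5

Step 4 incorrectly states that sqrt(a^2) = a. The correct identity is sqrt(a^2) = |a|. Since a = -5 < 0, we have sqrt(a^2) = |-5| = 5, not a = -5.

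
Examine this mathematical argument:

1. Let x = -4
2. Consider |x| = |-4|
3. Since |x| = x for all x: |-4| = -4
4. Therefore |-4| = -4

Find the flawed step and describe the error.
Step 3: Since |x| = x for all x: |-4| = -4

Step 3 incorrectly states that |x| = x for all x. The correct definition is |x| = x when x >= 0, and |x| = -x when x < 0. Since -4 < 0, we have |-4| = -(-4) = 4, not -4.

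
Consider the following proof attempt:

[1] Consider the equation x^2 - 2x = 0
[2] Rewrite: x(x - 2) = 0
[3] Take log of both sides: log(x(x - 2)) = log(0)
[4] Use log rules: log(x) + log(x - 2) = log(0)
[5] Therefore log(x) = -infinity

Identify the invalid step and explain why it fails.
Step 3: Take log of both sides: log(x(x - 2)) = log(0)

Step 3 takes the logarithm of both sides, resulting in log(0) on the right side. The logarithm is only defined for positive numbers; log(0) is undefined (approaches negative infinity). This operation is invalid.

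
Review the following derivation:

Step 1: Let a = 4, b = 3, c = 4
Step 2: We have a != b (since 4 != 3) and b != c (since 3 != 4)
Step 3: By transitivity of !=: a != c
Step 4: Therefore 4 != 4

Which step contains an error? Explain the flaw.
Step 3: By transitivity of !=: a != c

Step 3 incorrectly applies transitivity to the '!=' relation. Transitivity states: if a R b and b R c, then a R c. However, '!=' is not transitive. Counterexample: 4 != 3 and 3 != 4, but 4 = 4 (both equal 4). Transitivity holds for relations like <, <=, =, but not for !=.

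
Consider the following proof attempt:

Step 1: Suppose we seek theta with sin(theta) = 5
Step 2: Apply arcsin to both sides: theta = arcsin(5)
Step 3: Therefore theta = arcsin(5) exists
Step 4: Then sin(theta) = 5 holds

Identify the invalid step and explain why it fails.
Step 2: Apply arcsin to both sides: theta = arcsin(5)

Step 2 applies arcsin to 5. However, arcsin(x) is only defined for x in [-1, 1] because sin(theta) can only produce values in that range. Since |5| > 1, arcsin(5) is undefined. There is no angle whose sine equals 5.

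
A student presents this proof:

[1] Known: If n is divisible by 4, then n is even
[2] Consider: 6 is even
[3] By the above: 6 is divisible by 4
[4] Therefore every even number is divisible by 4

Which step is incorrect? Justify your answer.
Step 3: By the above: 6 is divisible by 4

Step 3 commits the fallacy of affirming the consequent. The known fact 'divisible by 4 → even' does NOT imply 'even → divisible by 4'. That would be the converse, which is false. For example, 6 is even but 6 ÷ 4 = 1.50, which is not an integer.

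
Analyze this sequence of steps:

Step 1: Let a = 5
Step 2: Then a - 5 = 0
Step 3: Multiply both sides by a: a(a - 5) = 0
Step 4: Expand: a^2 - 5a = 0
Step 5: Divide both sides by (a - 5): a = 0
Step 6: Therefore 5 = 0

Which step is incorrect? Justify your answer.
Step 5: Divide both sides by (a - 5): a = 0

Step 5 divides both sides by (a - 5). However, since a = 5, we have (a - 5) = 0. Division by zero is undefined, making this step invalid.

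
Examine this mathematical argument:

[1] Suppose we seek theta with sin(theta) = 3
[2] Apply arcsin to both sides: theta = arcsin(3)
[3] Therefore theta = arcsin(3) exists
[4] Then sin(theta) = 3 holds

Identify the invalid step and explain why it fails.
Step 2: Apply arcsin to both sides: theta = arcsin(3)

Step 2 applies arcsin to 3. However, arcsin(x) is only defined for x in [-1, 1] because sin(theta) can only produce values in that range. Since |3| > 1, arcsin(3) is undefined. There is no angle whose sine equals 3.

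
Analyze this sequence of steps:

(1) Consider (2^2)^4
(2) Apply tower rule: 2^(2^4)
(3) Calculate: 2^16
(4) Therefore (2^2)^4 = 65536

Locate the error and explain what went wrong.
Step 2: Apply tower rule: 2^(2^4)

Step 2 incorrectly states that (a^b)^c = a^(b^c). The correct rule is (a^b)^c = a^(b×c). The actual value is (2^2)^4 = 2^8 = 256, not 2^16 = 65536.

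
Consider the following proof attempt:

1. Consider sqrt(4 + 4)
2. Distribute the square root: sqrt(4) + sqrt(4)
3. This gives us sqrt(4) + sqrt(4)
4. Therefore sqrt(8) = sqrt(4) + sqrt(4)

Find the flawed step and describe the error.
Step 2: Distribute the square root: sqrt(4) + sqrt(4)

Step 2 incorrectly 'distributes' the square root over addition. The square root function does not distribute: sqrt(a + b) ≠ sqrt(a) + sqrt(b). In fact, sqrt(4 + 4) = sqrt(8) ≈ 2.8284, while sqrt(4) + sqrt(4) ≈ 4.0000.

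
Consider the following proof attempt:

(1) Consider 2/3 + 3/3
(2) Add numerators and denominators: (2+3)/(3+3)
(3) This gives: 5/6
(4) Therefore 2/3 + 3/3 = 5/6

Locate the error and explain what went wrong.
Step 2: Add numerators and denominators: (2+3)/(3+3)

Step 2 incorrectly adds fractions by separately adding numerators and denominators. This is wrong. The correct method requires a common denominator: 2/3 + 3/3 = (2×3 + 3×3)/(3×3) = 15/9 = 5/3. The method used gives 5/6, which is different.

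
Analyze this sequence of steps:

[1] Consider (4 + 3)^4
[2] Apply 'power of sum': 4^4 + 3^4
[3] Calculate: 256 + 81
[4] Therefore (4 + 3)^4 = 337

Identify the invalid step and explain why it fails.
Step 2: Apply 'power of sum': 4^4 + 3^4

Step 2 incorrectly applies a non-existent rule '(a+b)^n = a^n + b^n'. This is false in general. The correct expansion uses the binomial theorem. The actual value is (4 + 3)^4 = 7^4 = 2401, not 337.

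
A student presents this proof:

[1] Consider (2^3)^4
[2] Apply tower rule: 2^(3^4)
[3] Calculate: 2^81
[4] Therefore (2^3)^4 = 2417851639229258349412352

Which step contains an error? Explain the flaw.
Step 2: Apply tower rule: 2^(3^4)

Step 2 incorrectly states that (a^b)^c = a^(b^c). The correct rule is (a^b)^c = a^(b×c). The actual value is (2^3)^4 = 2^12 = 4096, not 2^81 = 2417851639229258349412352.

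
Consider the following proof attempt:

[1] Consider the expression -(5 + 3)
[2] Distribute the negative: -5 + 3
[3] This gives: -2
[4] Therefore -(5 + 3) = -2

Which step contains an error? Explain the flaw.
Step 2: Distribute the negative: -5 + 3

Step 2 incorrectly distributes the negative sign. The correct distribution is -(5 + 3) = -5 - 3 = -8. The negative must be applied to both terms, not just the first. The error treats -(5 + 3) as -5 + 3, which equals -2 instead of -8.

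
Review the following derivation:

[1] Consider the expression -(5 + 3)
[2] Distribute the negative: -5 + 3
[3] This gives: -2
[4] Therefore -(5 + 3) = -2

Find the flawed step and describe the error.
Step 2: Distribute the negative: -5 + 3

Step 2 incorrectly distributes the negative sign. The correct distribution is -(5 + 3) = -5 - 3 = -8. The negative must be applied to both terms, not just the first. The error treats -(5 + 3) as -5 + 3, which equals -2 instead of -8.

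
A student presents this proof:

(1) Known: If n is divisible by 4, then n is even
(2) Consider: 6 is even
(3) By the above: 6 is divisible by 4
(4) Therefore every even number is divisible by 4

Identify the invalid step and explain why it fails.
Step 3: By the above: 6 is divisible by 4

Step 3 commits the fallacy of affirming the consequent. The known fact 'divisible by 4 → even' does NOT imply 'even → divisible by 4'. That would be the converse, which is false. For example, 6 is even but 6 ÷ 4 = 1.50, which is not an integer.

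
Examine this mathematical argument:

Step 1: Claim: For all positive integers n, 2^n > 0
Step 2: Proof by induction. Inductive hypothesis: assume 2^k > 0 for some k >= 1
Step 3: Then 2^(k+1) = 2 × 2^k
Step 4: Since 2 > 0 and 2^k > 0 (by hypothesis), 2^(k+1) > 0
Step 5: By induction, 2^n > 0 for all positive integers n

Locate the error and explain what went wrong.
Step 5: By induction, 2^n > 0 for all positive integers n

Step 5 concludes the proof by induction, but no base case was ever established. A valid induction proof requires: (1) a base case proving 2^1 > 0, and (2) an inductive step showing IF 2^k > 0 THEN 2^(k+1) > 0. Steps 2-4 correctly establish the inductive step, but without the base case the conclusion in step 5 does not follow.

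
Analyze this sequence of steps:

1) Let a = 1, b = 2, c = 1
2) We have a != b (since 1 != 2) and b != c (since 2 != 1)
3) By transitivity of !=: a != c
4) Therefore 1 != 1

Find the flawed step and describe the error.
Step 3: By transitivity of !=: a != c

Step 3 incorrectly applies transitivity to the '!=' relation. Transitivity states: if a R b and b R c, then a R c. However, '!=' is not transitive. Counterexample: 1 != 2 and 2 != 1, but 1 = 1 (both equal 1). Transitivity holds for relations like <, <=, =, but not for !=.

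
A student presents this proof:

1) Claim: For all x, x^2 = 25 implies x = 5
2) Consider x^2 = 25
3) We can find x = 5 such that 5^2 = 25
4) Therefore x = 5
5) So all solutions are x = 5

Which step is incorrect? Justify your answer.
Step 4: Therefore x = 5

Step 4 incorrectly concludes that x = 5 is the only solution. The proof shows that x = 5 is A solution (existence), but does not show it is the ONLY solution (uniqueness). In fact, x = -5 is also a solution since (-5)^2 = 25. Finding one solution doesn't prove there are no others.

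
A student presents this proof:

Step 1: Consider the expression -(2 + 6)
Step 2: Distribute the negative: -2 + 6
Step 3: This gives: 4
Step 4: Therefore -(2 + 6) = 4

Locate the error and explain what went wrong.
Step 2: Distribute the negative: -2 + 6

Step 2 incorrectly distributes the negative sign. The correct distribution is -(2 + 6) = -2 - 6 = -8. The negative must be applied to both terms, not just the first. The error treats -(2 + 6) as -2 + 6, which equals 4 instead of -8.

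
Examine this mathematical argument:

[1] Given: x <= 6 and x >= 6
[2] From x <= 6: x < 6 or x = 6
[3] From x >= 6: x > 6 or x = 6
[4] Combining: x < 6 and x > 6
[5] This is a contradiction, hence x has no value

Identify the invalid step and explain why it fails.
Step 4: Combining: x < 6 and x > 6

Step 4 incorrectly combines the conditions. From x <= 6 and x >= 6, the intersection is x = 6. The error treats the 'or' cases as 'and' requirements. The correct conclusion is that x = 6 is the unique solution, not that no solution exists.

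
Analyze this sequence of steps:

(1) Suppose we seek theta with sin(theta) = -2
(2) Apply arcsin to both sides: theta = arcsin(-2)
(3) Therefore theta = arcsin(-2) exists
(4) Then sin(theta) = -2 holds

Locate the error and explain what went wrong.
Step 2: Apply arcsin to both sides: theta = arcsin(-2)

Step 2 applies arcsin to -2. However, arcsin(x) is only defined for x in [-1, 1] because sin(theta) can only produce values in that range. Since |-2| > 1, arcsin(-2) is undefined. There is no angle whose sine equals -2.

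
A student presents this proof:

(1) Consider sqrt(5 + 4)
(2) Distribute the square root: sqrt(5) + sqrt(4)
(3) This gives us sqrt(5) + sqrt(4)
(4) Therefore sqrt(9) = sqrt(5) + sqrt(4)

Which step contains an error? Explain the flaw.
Step 2: Distribute the square root: sqrt(5) + sqrt(4)

Step 2 incorrectly 'distributes' the square root over addition. The square root function does not distribute: sqrt(a + b) ≠ sqrt(a) + sqrt(b). In fact, sqrt(5 + 4) = sqrt(9) ≈ 3.0000, while sqrt(5) + sqrt(4) ≈ 4.2361.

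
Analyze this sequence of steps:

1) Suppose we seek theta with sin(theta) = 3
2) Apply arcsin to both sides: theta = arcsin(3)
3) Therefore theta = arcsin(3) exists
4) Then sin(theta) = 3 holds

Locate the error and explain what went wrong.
Step 2: Apply arcsin to both sides: theta = arcsin(3)

Step 2 applies arcsin to 3. However, arcsin(x) is only defined for x in [-1, 1] because sin(theta) can only produce values in that range. Since |3| > 1, arcsin(3) is undefined. There is no angle whose sine equals 3.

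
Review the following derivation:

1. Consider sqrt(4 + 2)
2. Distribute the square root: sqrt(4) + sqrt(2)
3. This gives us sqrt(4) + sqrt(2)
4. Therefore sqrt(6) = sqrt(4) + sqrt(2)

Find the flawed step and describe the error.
Step 2: Distribute the square root: sqrt(4) + sqrt(2)

Step 2 incorrectly 'distributes' the square root over addition. The square root function does not distribute: sqrt(a + b) ≠ sqrt(a) + sqrt(b). In fact, sqrt(4 + 2) = sqrt(6) ≈ 2.4495, while sqrt(4) + sqrt(2) ≈ 3.4142.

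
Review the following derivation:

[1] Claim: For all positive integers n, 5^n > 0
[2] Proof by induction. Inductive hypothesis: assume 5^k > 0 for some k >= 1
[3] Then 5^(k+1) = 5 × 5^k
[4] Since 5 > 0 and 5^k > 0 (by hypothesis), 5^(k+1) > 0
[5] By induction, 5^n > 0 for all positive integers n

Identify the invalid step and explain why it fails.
Step 5: By induction, 5^n > 0 for all positive integers n

Step 5 concludes the proof by induction, but no base case was ever established. A valid induction proof requires: (1) a base case proving 5^1 > 0, and (2) an inductive step showing IF 5^k > 0 THEN 5^(k+1) > 0. Steps 2-4 correctly establish the inductive step, but without the base case the conclusion in step 5 does not follow.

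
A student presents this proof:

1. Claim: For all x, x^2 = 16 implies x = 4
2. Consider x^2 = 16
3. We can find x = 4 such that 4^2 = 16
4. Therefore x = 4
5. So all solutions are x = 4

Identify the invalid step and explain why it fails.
Step 4: Therefore x = 4

Step 4 incorrectly concludes that x = 4 is the only solution. The proof shows that x = 4 is A solution (existence), but does not show it is the ONLY solution (uniqueness). In fact, x = -4 is also a solution since (-4)^2 = 16. Finding one solution doesn't prove there are no others.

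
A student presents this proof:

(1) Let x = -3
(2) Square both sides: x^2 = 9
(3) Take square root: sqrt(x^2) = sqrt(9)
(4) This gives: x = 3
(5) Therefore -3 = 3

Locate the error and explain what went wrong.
Step 4: This gives: x = 3

Step 4 incorrectly states that sqrt(x^2) = x. The correct identity is sqrt(x^2) = |x|. Since x = -3 < 0, we have sqrt(x^2) = |-3| = 3, not x = -3.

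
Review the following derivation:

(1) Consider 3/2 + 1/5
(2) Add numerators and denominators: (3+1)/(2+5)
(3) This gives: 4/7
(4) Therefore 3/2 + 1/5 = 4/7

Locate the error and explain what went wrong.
Step 2: Add numerators and denominators: (3+1)/(2+5)

Step 2 incorrectly adds fractions by separately adding numerators and denominators. This is wrong. The correct method requires a common denominator: 3/2 + 1/5 = (3×5 + 1×2)/(2×5) = 17/10 = 17/10. The method used gives 4/7, which is different.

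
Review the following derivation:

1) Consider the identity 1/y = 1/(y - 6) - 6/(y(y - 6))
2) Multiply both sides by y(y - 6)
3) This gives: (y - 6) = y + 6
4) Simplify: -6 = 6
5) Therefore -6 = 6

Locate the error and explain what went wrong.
Step 3: This gives: (y - 6) = y + 6

Step 3 makes a sign error when clearing denominators. Multiplying -6/(y(y - 6)) by y(y - 6) gives -6, not +6. The correct result is (y - 6) = y - 6, which is trivially true, not (y - 6) = y + 6. (Step 1 is a valid identity: 1/(y - 6) - 6/(y(y - 6)) = (y - 6)/(y(y - 6)) = 1/y.)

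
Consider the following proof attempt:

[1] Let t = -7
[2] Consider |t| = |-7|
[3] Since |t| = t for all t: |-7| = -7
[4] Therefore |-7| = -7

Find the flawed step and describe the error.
Step 3: Since |t| = t for all t: |-7| = -7

Step 3 incorrectly states that |t| = t for all t. The correct definition is |t| = t when t >= 0, and |t| = -t when t < 0. Since -7 < 0, we have |-7| = -(-7) = 7, not -7.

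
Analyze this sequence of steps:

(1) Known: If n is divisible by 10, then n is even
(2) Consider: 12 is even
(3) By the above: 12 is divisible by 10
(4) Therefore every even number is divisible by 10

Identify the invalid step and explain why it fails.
Step 3: By the above: 12 is divisible by 10

Step 3 commits the fallacy of affirming the consequent. The known fact 'divisible by 10 → even' does NOT imply 'even → divisible by 10'. That would be the converse, which is false. For example, 12 is even but 12 ÷ 10 = 1.20, which is not an integer.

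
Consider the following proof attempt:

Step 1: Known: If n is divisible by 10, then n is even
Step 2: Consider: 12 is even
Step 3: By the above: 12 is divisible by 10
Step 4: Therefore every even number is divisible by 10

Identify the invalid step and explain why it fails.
Step 3: By the above: 12 is divisible by 10

Step 3 commits the fallacy of affirming the consequent. The known fact 'divisible by 10 → even' does NOT imply 'even → divisible by 10'. That would be the converse, which is false. For example, 12 is even but 12 ÷ 10 = 1.20, which is not an integer.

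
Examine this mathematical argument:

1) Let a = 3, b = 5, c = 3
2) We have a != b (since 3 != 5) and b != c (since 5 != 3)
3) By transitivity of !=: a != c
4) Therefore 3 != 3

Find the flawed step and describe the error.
Step 3: By transitivity of !=: a != c

Step 3 incorrectly applies transitivity to the '!=' relation. Transitivity states: if a R b and b R c, then a R c. However, '!=' is not transitive. Counterexample: 3 != 5 and 5 != 3, but 3 = 3 (both equal 3). Transitivity holds for relations like <, <=, =, but not for !=.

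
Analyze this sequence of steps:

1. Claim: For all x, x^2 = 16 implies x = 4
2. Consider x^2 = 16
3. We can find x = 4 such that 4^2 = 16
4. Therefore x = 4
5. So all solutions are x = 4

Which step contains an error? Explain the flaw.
Step 4: Therefore x = 4

Step 4 incorrectly concludes that x = 4 is the only solution. The proof shows that x = 4 is A solution (existence), but does not show it is the ONLY solution (uniqueness). In fact, x = -4 is also a solution since (-4)^2 = 16. Finding one solution doesn't prove there are no others.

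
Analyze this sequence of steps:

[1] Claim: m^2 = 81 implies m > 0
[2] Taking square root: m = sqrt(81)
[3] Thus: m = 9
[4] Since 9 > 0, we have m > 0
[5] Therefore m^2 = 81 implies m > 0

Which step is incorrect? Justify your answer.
Step 2: Taking square root: m = sqrt(81)

Step 2 takes the square root and assumes the positive root only. The equation m^2 = 81 actually has two solutions: m = 9 and m = -9. The proof silently assumes m > 0 without justification, then uses this assumption to conclude m > 0, which is circular. The counterexample m = -9 shows the claim is false.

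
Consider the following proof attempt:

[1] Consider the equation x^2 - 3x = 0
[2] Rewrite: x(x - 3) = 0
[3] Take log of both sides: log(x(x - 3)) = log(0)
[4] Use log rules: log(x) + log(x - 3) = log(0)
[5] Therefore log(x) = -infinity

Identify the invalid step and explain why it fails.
Step 3: Take log of both sides: log(x(x - 3)) = log(0)

Step 3 takes the logarithm of both sides, resulting in log(0) on the right side. The logarithm is only defined for positive numbers; log(0) is undefined (approaches negative infinity). This operation is invalid.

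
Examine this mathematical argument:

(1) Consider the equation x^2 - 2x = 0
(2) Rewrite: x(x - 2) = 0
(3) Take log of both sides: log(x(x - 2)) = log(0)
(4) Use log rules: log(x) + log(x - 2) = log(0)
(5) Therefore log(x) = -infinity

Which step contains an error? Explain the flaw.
Step 3: Take log of both sides: log(x(x - 2)) = log(0)

Step 3 takes the logarithm of both sides, resulting in log(0) on the right side. The logarithm is only defined for positive numbers; log(0) is undefined (approaches negative infinity). This operation is invalid.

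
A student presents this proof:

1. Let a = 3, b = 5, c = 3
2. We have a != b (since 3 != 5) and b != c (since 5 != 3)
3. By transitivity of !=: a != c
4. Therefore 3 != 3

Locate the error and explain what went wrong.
Step 3: By transitivity of !=: a != c

Step 3 incorrectly applies transitivity to the '!=' relation. Transitivity states: if a R b and b R c, then a R c. However, '!=' is not transitive. Counterexample: 3 != 5 and 5 != 3, but 3 = 3 (both equal 3). Transitivity holds for relations like <, <=, =, but not for !=.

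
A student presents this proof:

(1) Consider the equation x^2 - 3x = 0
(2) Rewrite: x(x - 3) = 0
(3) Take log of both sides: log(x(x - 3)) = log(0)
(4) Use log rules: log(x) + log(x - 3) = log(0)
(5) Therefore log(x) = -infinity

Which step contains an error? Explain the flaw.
Step 3: Take log of both sides: log(x(x - 3)) = log(0)

Step 3 takes the logarithm of both sides, resulting in log(0) on the right side. The logarithm is only defined for positive numbers; log(0) is undefined (approaches negative infinity). This operation is invalid.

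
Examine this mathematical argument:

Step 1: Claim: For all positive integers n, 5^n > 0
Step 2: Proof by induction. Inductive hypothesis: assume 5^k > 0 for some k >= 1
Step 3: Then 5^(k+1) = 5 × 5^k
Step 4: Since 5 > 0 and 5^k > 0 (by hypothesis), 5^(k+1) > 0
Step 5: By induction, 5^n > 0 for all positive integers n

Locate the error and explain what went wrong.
Step 5: By induction, 5^n > 0 for all positive integers n

Step 5 concludes the proof by induction, but no base case was ever established. A valid induction proof requires: (1) a base case proving 5^1 > 0, and (2) an inductive step showing IF 5^k > 0 THEN 5^(k+1) > 0. Steps 2-4 correctly establish the inductive step, but without the base case the conclusion in step 5 does not follow.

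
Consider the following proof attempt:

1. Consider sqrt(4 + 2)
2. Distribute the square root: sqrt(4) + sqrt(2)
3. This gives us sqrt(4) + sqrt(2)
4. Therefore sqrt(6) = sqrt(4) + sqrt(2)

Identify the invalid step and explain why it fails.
Step 2: Distribute the square root: sqrt(4) + sqrt(2)

Step 2 incorrectly 'distributes' the square root over addition. The square root function does not distribute: sqrt(a + b) ≠ sqrt(a) + sqrt(b). In fact, sqrt(4 + 2) = sqrt(6) ≈ 2.4495, while sqrt(4) + sqrt(2) ≈ 3.4142.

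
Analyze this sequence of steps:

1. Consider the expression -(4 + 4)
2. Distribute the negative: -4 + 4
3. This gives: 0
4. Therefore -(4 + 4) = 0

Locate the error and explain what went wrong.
Step 2: Distribute the negative: -4 + 4

Step 2 incorrectly distributes the negative sign. The correct distribution is -(4 + 4) = -4 - 4 = -8. The negative must be applied to both terms, not just the first. The error treats -(4 + 4) as -4 + 4, which equals 0 instead of -8.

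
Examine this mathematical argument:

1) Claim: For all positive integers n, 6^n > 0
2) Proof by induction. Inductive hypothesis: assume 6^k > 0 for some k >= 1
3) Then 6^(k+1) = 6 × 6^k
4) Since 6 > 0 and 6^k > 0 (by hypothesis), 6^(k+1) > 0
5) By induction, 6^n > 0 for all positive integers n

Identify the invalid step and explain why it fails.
Step 5: By induction, 6^n > 0 for all positive integers n

Step 5 concludes the proof by induction, but no base case was ever established. A valid induction proof requires: (1) a base case proving 6^1 > 0, and (2) an inductive step showing IF 6^k > 0 THEN 6^(k+1) > 0. Steps 2-4 correctly establish the inductive step, but without the base case the conclusion in step 5 does not follow.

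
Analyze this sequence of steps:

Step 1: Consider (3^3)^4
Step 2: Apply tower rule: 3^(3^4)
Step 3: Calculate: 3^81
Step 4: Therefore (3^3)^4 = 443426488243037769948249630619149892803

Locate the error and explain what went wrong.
Step 2: Apply tower rule: 3^(3^4)

Step 2 incorrectly states that (a^b)^c = a^(b^c). The correct rule is (a^b)^c = a^(b×c). The actual value is (3^3)^4 = 3^12 = 531441, not 3^81 = 443426488243037769948249630619149892803.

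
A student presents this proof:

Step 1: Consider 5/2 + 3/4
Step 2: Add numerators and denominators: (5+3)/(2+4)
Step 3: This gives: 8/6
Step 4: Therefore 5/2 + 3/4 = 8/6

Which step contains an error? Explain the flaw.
Step 2: Add numerators and denominators: (5+3)/(2+4)

Step 2 incorrectly adds fractions by separately adding numerators and denominators. This is wrong. The correct method requires a common denominator: 5/2 + 3/4 = (5×4 + 3×2)/(2×4) = 26/8 = 13/4. The method used gives 8/6, which is different.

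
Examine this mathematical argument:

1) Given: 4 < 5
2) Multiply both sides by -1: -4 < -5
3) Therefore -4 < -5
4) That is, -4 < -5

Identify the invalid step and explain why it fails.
Step 2: Multiply both sides by -1: -4 < -5

Step 2 multiplies both sides by -1 but fails to reverse the inequality sign. When multiplying (or dividing) an inequality by a negative number, the direction must be reversed. Since 4 < 5, we should get -4 > -5, i.e., -4 > -5.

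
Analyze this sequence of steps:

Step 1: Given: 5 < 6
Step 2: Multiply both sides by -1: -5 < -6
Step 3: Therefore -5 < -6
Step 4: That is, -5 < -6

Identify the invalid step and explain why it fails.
Step 2: Multiply both sides by -1: -5 < -6

Step 2 multiplies both sides by -1 but fails to reverse the inequality sign. When multiplying (or dividing) an inequality by a negative number, the direction must be reversed. Since 5 < 6, we should get -5 > -6, i.e., -5 > -6.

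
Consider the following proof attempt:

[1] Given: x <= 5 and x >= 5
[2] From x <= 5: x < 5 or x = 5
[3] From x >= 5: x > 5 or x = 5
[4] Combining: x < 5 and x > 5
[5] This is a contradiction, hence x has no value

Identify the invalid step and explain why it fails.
Step 4: Combining: x < 5 and x > 5

Step 4 incorrectly combines the conditions. From x <= 5 and x >= 5, the intersection is x = 5. The error treats the 'or' cases as 'and' requirements. The correct conclusion is that x = 5 is the unique solution, not that no solution exists.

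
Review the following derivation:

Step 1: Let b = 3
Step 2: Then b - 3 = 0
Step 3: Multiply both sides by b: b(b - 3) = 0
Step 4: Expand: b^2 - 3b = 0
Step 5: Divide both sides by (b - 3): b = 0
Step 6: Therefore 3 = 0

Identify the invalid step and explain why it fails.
Step 5: Divide both sides by (b - 3): b = 0

Step 5 divides both sides by (b - 3). However, since b = 3, we have (b - 3) = 0. Division by zero is undefined, making this step invalid.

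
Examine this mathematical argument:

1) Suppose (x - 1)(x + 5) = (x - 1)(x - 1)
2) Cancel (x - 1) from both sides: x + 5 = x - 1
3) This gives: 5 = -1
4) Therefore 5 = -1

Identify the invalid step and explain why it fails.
Step 2: Cancel (x - 1) from both sides: x + 5 = x - 1

Step 2 cancels (x - 1) from both sides. This is only valid if (x - 1) ≠ 0, i.e., x ≠ 1. When x = 1, both sides equal zero regardless of the other factors. The correct approach requires considering x = 1 as a separate case.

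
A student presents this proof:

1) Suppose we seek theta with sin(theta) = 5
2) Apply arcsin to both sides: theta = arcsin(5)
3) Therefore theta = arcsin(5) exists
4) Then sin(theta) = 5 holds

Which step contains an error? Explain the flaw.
Step 2: Apply arcsin to both sides: theta = arcsin(5)

Step 2 applies arcsin to 5. However, arcsin(x) is only defined for x in [-1, 1] because sin(theta) can only produce values in that range. Since |5| > 1, arcsin(5) is undefined. There is no angle whose sine equals 5.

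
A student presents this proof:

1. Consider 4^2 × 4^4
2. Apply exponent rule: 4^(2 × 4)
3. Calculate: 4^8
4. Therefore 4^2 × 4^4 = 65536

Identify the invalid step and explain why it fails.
Step 2: Apply exponent rule: 4^(2 × 4)

Step 2 incorrectly states that a^b × a^c = a^(b×c). The correct rule is a^b × a^c = a^(b+c). The actual value is 4^2 × 4^4 = 4^6 = 4096, not 4^8 = 65536.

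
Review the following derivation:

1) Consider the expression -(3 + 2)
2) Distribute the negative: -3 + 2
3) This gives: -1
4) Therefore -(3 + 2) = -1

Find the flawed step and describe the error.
Step 2: Distribute the negative: -3 + 2

Step 2 incorrectly distributes the negative sign. The correct distribution is -(3 + 2) = -3 - 2 = -5. The negative must be applied to both terms, not just the first. The error treats -(3 + 2) as -3 + 2, which equals -1 instead of -5.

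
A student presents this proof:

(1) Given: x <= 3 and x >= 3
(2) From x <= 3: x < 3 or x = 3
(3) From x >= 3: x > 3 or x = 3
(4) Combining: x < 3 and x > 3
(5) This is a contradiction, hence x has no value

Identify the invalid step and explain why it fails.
Step 4: Combining: x < 3 and x > 3

Step 4 incorrectly combines the conditions. From x <= 3 and x >= 3, the intersection is x = 3. The error treats the 'or' cases as 'and' requirements. The correct conclusion is that x = 3 is the unique solution, not that no solution exists.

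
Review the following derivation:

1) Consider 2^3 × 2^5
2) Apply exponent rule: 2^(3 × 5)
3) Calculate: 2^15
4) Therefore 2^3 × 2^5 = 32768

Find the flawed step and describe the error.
Step 2: Apply exponent rule: 2^(3 × 5)

Step 2 incorrectly states that a^b × a^c = a^(b×c). The correct rule is a^b × a^c = a^(b+c). The actual value is 2^3 × 2^5 = 2^8 = 256, not 2^15 = 32768.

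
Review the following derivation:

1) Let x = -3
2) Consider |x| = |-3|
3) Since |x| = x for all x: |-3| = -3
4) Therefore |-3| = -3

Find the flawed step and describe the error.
Step 3: Since |x| = x for all x: |-3| = -3

Step 3 incorrectly states that |x| = x for all x. The correct definition is |x| = x when x >= 0, and |x| = -x when x < 0. Since -3 < 0, we have |-3| = -(-3) = 3, not -3.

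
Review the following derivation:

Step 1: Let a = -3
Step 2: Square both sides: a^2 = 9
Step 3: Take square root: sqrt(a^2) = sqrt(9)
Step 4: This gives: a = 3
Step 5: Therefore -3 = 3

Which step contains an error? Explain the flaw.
Step 4: This gives: a = 3

Step 4 incorrectly states that sqrt(a^2) = a. The correct identity is sqrt(a^2) = |a|. Since a = -3 < 0, we have sqrt(a^2) = |-3| = 3, not a = -3.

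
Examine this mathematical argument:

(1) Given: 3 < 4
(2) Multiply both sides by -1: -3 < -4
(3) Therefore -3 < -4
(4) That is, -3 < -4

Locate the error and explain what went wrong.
Step 2: Multiply both sides by -1: -3 < -4

Step 2 multiplies both sides by -1 but fails to reverse the inequality sign. When multiplying (or dividing) an inequality by a negative number, the direction must be reversed. Since 3 < 4, we should get -3 > -4, i.e., -3 > -4.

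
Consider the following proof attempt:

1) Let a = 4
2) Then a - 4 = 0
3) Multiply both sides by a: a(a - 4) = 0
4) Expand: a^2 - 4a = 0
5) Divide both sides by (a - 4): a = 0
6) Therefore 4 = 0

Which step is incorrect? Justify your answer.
Step 5: Divide both sides by (a - 4): a = 0

Step 5 divides both sides by (a - 4). However, since a = 4, we have (a - 4) = 0. Division by zero is undefined, making this step invalid.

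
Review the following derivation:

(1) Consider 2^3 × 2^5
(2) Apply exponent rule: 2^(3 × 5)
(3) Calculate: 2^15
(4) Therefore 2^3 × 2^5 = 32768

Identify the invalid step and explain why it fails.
Step 2: Apply exponent rule: 2^(3 × 5)

Step 2 incorrectly states that a^b × a^c = a^(b×c). The correct rule is a^b × a^c = a^(b+c). The actual value is 2^3 × 2^5 = 2^8 = 256, not 2^15 = 32768.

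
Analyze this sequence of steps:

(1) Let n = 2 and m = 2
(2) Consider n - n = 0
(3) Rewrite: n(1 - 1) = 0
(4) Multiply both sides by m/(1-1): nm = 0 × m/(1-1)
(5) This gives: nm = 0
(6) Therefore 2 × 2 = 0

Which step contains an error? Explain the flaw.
Step 4: Multiply both sides by m/(1-1): nm = 0 × m/(1-1)

Step 4 multiplies both sides by m/(1-1). However, 1-1 = 0, so this is multiplication by m/0, which is undefined. We cannot multiply by an undefined expression.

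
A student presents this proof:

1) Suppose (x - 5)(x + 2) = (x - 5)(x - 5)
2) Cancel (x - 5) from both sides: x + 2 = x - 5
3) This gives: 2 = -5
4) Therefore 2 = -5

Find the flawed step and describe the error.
Step 2: Cancel (x - 5) from both sides: x + 2 = x - 5

Step 2 cancels (x - 5) from both sides. This is only valid if (x - 5) ≠ 0, i.e., x ≠ 5. When x = 5, both sides equal zero regardless of the other factors. The correct approach requires considering x = 5 as a separate case.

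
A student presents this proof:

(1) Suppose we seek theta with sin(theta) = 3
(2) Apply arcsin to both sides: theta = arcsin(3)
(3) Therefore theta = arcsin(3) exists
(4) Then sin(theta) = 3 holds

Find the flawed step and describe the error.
Step 2: Apply arcsin to both sides: theta = arcsin(3)

Step 2 applies arcsin to 3. However, arcsin(x) is only defined for x in [-1, 1] because sin(theta) can only produce values in that range. Since |3| > 1, arcsin(3) is undefined. There is no angle whose sine equals 3.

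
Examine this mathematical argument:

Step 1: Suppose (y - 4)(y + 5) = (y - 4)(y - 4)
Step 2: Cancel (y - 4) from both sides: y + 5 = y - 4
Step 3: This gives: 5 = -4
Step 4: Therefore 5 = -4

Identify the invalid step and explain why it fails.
Step 2: Cancel (y - 4) from both sides: y + 5 = y - 4

Step 2 cancels (y - 4) from both sides. This is only valid if (y - 4) ≠ 0, i.e., y ≠ 4. When y = 4, both sides equal zero regardless of the other factors. The correct approach requires considering y = 4 as a separate case.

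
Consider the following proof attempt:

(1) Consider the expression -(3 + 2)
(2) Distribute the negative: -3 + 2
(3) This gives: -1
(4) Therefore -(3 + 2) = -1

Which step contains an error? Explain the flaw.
Step 2: Distribute the negative: -3 + 2

Step 2 incorrectly distributes the negative sign. The correct distribution is -(3 + 2) = -3 - 2 = -5. The negative must be applied to both terms, not just the first. The error treats -(3 + 2) as -3 + 2, which equals -1 instead of -5.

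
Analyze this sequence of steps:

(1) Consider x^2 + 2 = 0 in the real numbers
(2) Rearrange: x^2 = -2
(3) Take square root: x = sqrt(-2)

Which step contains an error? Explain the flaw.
Step 3: Take square root: x = sqrt(-2)

Step 3 takes the square root of -2, which is negative. In the real number system, the square root of a negative number is undefined. The equation x^2 + 2 = 0 has no real solutions. Square roots of negative numbers only exist in the complex numbers.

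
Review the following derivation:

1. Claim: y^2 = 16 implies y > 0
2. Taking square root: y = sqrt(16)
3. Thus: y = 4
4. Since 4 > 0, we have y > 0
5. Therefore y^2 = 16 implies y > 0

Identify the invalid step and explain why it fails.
Step 2: Taking square root: y = sqrt(16)

Step 2 takes the square root and assumes the positive root only. The equation y^2 = 16 actually has two solutions: y = 4 and y = -4. The proof silently assumes y > 0 without justification, then uses this assumption to conclude y > 0, which is circular. The counterexample y = -4 shows the claim is false.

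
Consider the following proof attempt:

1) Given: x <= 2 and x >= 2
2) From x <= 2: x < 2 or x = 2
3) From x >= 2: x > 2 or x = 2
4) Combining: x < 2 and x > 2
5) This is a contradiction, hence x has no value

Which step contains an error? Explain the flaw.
Step 4: Combining: x < 2 and x > 2

Step 4 incorrectly combines the conditions. From x <= 2 and x >= 2, the intersection is x = 2. The error treats the 'or' cases as 'and' requirements. The correct conclusion is that x = 2 is the unique solution, not that no solution exists.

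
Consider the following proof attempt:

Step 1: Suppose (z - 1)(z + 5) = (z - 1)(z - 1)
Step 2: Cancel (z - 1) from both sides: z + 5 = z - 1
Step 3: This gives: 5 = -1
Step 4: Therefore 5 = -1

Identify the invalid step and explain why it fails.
Step 2: Cancel (z - 1) from both sides: z + 5 = z - 1

Step 2 cancels (z - 1) from both sides. This is only valid if (z - 1) ≠ 0, i.e., z ≠ 1. When z = 1, both sides equal zero regardless of the other factors. The correct approach requires considering z = 1 as a separate case.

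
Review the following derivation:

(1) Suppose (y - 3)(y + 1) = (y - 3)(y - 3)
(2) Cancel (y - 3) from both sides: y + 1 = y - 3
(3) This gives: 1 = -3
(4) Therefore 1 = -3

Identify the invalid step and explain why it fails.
Step 2: Cancel (y - 3) from both sides: y + 1 = y - 3

Step 2 cancels (y - 3) from both sides. This is only valid if (y - 3) ≠ 0, i.e., y ≠ 3. When y = 3, both sides equal zero regardless of the other factors. The correct approach requires considering y = 3 as a separate case.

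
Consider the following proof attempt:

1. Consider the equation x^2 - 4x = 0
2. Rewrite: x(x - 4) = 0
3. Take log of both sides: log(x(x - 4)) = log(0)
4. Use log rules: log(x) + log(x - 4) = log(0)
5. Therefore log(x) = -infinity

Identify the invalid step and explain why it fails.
Step 3: Take log of both sides: log(x(x - 4)) = log(0)

Step 3 takes the logarithm of both sides, resulting in log(0) on the right side. The logarithm is only defined for positive numbers; log(0) is undefined (approaches negative infinity). This operation is invalid.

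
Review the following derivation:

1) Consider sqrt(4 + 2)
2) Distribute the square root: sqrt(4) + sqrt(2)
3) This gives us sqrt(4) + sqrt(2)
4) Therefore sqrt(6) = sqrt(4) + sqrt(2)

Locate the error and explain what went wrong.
Step 2: Distribute the square root: sqrt(4) + sqrt(2)

Step 2 incorrectly 'distributes' the square root over addition. The square root function does not distribute: sqrt(a + b) ≠ sqrt(a) + sqrt(b). In fact, sqrt(4 + 2) = sqrt(6) ≈ 2.4495, while sqrt(4) + sqrt(2) ≈ 3.4142.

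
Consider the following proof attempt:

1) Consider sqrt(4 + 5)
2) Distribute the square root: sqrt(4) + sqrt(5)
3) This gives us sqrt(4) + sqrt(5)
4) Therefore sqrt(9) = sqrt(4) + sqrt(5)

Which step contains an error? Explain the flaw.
Step 2: Distribute the square root: sqrt(4) + sqrt(5)

Step 2 incorrectly 'distributes' the square root over addition. The square root function does not distribute: sqrt(a + b) ≠ sqrt(a) + sqrt(b). In fact, sqrt(4 + 5) = sqrt(9) ≈ 3.0000, while sqrt(4) + sqrt(5) ≈ 4.2361.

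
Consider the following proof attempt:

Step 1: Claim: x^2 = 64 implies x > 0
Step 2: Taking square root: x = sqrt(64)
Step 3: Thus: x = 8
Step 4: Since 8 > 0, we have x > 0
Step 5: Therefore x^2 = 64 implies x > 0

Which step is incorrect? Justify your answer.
Step 2: Taking square root: x = sqrt(64)

Step 2 takes the square root and assumes the positive root only. The equation x^2 = 64 actually has two solutions: x = 8 and x = -8. The proof silently assumes x > 0 without justification, then uses this assumption to conclude x > 0, which is circular. The counterexample x = -8 shows the claim is false.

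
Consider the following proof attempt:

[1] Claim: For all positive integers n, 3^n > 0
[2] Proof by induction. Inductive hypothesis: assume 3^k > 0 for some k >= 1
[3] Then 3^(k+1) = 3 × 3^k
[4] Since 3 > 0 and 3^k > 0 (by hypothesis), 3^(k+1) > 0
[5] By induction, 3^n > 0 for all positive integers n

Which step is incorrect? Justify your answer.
Step 5: By induction, 3^n > 0 for all positive integers n

Step 5 concludes the proof by induction, but no base case was ever established. A valid induction proof requires: (1) a base case proving 3^1 > 0, and (2) an inductive step showing IF 3^k > 0 THEN 3^(k+1) > 0. Steps 2-4 correctly establish the inductive step, but without the base case the conclusion in step 5 does not follow.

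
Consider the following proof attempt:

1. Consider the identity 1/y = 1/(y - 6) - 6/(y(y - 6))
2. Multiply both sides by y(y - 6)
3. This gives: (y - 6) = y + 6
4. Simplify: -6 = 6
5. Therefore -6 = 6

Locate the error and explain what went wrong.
Step 3: This gives: (y - 6) = y + 6

Step 3 makes a sign error when clearing denominators. Multiplying -6/(y(y - 6)) by y(y - 6) gives -6, not +6. The correct result is (y - 6) = y - 6, which is trivially true, not (y - 6) = y + 6. (Step 1 is a valid identity: 1/(y - 6) - 6/(y(y - 6)) = (y - 6)/(y(y - 6)) = 1/y.)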